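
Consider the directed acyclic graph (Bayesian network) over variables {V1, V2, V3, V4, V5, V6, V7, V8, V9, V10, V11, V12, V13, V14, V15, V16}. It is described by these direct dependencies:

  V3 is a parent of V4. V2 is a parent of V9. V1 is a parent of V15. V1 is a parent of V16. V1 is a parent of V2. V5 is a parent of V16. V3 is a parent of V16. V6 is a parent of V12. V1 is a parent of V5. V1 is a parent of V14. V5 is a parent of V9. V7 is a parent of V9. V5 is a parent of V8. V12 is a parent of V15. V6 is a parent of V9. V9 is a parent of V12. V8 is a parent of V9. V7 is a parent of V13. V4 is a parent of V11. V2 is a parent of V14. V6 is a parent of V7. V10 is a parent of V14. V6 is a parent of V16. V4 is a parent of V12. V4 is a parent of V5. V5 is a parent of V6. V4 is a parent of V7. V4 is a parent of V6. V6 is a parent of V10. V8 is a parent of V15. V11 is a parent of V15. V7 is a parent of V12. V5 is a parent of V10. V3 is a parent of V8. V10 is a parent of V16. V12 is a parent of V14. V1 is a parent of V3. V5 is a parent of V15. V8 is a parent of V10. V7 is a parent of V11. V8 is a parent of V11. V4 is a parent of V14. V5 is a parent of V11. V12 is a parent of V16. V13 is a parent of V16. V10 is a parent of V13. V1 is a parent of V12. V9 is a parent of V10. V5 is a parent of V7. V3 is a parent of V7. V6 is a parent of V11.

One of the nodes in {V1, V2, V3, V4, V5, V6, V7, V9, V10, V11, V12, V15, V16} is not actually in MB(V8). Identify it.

V8's children: V9, V10, V11, V15.
V8 has parents V3, V5.
Other parents of V8's children:
  V9's other parents are V2, V5, V6, V7.
  V10's other parents are V5, V6, V9.
  V11's other parents are V4, V5, V6, V7.
  V15's other parents are V1, V5, V11, V12.
MB(V8) = {V1, V2, V3, V4, V5, V6, V7, V9, V10, V11, V12, V15}.
V16 is neither a parent, child, nor co-parent of V8, so it does not belong.

V16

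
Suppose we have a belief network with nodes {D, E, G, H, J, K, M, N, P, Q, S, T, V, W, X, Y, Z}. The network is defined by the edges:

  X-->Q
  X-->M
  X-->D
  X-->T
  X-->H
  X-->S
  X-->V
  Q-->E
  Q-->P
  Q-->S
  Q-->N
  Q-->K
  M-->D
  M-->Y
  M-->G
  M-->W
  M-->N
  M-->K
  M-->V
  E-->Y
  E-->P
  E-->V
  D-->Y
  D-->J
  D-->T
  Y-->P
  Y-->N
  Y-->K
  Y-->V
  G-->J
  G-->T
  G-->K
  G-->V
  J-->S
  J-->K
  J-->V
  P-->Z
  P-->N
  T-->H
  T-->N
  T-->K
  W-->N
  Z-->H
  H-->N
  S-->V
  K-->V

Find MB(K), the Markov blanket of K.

{E, G, J, M, Q, S, T, V, X, Y}

K's parents: G, J, M, Q, T, Y.
K's children: V.
Other parents of K's children:
  parents(V) \ {K} = {E, G, J, M, S, X, Y}.
So the Markov blanket of K is {E, G, J, M, Q, S, T, V, X, Y}.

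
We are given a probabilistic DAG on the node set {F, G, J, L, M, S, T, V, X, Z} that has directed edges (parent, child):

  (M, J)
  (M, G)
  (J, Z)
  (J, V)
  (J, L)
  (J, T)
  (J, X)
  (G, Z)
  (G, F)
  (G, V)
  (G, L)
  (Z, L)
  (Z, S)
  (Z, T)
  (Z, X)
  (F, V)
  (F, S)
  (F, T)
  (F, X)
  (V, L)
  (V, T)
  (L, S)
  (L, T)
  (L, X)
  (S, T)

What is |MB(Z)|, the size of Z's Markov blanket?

By definition, MB(Z) is built from Z's parents, Z's children, and the co-parents of Z.
Parents of Z: G, J.
Ch(Z) = {L, S, T, X}.
For each child, the remaining parents (spouses of Z):
  L: G, J, V
  S: F, L
  T: F, J, L, S, V
  X: F, J, L
MB(Z) = {F, G, J, L, S, T, V, X}, which has 8 nodes.

8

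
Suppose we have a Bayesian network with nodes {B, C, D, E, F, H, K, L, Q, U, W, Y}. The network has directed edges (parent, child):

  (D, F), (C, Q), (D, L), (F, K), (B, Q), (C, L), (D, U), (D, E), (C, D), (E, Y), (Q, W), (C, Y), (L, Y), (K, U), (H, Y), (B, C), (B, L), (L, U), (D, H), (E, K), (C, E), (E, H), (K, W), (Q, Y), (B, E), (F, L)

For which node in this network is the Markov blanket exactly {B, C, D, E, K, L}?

F

The target node must have every member of {B, C, D, E, K, L} as a parent, child, or co-parent, and no others.
Parents of F: D; children: K, L; co-parents: B, C, D, E.
These exactly cover the given set, so the node is F.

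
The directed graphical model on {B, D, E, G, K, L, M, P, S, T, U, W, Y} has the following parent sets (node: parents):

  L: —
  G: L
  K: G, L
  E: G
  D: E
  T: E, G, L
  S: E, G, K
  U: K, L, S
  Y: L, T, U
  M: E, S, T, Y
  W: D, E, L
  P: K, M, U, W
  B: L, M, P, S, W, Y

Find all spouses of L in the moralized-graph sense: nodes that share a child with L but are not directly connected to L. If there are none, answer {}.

Children of L: B, G, K, T, U, W, Y.
  G has no other parent.
  K's other parent is G.
  parents(T) \ {L} = {E, G}.
  U's other parents are K, S.
  Y's other parents are T, U.
  parents(W) \ {L} = {D, E}.
  parents(B) \ {L} = {M, P, S, W, Y}.
Excluding nodes already adjacent to L (B, G, K, T, U, W, Y), the co-parent-only contribution is {D, E, M, P, S}.

{D, E, M, P, S}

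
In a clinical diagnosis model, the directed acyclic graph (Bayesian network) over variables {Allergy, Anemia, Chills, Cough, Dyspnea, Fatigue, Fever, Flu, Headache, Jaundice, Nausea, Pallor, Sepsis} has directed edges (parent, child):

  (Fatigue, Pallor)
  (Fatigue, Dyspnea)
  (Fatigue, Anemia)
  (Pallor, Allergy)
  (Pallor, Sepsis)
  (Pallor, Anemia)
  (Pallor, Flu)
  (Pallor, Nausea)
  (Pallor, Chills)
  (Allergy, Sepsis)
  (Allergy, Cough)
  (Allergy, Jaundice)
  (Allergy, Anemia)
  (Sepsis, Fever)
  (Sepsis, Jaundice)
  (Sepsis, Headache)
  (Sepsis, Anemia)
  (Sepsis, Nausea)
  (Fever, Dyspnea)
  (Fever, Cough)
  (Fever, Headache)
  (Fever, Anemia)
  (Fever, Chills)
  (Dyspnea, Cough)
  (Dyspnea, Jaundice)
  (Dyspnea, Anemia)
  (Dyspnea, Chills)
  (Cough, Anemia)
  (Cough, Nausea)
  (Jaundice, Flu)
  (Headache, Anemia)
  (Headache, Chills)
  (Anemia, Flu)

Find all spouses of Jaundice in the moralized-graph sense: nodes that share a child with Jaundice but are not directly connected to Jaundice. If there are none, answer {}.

Children of Jaundice: Flu.
  Flu: Anemia, Pallor
Excluding nodes already adjacent to Jaundice (Allergy, Dyspnea, Flu, Sepsis), the co-parent-only contribution is {Anemia, Pallor}.

{Anemia, Pallor}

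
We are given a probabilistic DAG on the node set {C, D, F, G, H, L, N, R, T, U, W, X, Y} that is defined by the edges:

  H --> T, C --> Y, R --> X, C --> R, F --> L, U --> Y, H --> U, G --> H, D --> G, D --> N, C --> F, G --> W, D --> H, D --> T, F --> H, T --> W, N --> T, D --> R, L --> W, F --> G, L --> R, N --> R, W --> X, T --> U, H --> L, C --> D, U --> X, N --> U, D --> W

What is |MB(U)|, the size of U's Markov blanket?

8

A node's Markov blanket = Pa ∪ Ch ∪ (parents of Ch other than the node itself).
Ch(U) = {X, Y}.
Pa(U) = {H, N, T}.
For each child, the remaining parents (spouses of U):
  parents(X) \ {U} = {R, W}.
  Y's other parent is C.
MB(U) = {C, H, N, R, T, W, X, Y}, which has 8 nodes.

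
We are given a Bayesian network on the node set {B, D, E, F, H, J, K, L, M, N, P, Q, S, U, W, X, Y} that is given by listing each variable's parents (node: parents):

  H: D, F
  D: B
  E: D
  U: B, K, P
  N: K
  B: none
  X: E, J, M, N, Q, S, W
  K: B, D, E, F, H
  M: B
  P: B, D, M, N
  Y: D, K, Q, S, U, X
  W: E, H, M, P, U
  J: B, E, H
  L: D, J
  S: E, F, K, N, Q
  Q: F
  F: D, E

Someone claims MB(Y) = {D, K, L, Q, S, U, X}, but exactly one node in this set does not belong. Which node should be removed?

L

A node's Markov blanket = Pa ∪ Ch ∪ (parents of Ch other than the node itself).
Ch(Y) = {}.
Pa(Y) = {D, K, Q, S, U, X}.
With no children, Y has no spouses; the co-parent set is empty.
MB(Y) = {D, K, Q, S, U, X}.
L is neither a parent, child, nor co-parent of Y, so it does not belong.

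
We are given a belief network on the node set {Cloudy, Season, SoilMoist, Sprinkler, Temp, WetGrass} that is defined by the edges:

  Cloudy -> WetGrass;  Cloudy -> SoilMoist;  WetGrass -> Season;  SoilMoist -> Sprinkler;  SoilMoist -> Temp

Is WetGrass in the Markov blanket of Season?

Yes

WetGrass is a parent of Season.
So WetGrass ∈ MB(Season).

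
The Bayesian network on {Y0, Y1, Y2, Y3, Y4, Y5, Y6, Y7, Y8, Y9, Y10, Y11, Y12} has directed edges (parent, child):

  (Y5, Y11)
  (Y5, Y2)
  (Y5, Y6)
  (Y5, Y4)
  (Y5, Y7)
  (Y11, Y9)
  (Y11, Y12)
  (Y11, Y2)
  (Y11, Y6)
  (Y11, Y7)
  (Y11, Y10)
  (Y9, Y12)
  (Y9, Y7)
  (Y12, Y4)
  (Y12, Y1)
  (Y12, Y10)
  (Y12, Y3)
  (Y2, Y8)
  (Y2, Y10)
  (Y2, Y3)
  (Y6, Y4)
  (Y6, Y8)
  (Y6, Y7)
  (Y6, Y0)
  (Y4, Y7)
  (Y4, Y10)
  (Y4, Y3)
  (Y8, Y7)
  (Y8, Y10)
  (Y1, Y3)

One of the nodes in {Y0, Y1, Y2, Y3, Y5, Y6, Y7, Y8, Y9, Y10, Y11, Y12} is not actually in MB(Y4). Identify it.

Y0

A node's Markov blanket = Pa ∪ Ch ∪ (parents of Ch other than the node itself).
Children of Y4: Y3, Y7, Y10.
Parents of Y4: Y5, Y6, Y12.
Co-parents of Y4 (other parents of its children):
  Y7: Y5, Y6, Y8, Y9, Y11
  Y10: Y2, Y8, Y11, Y12
  Y3: Y1, Y2, Y12
MB(Y4) = {Y1, Y2, Y3, Y5, Y6, Y7, Y8, Y9, Y10, Y11, Y12}.
Y0 is neither a parent, child, nor co-parent of Y4, so it does not belong.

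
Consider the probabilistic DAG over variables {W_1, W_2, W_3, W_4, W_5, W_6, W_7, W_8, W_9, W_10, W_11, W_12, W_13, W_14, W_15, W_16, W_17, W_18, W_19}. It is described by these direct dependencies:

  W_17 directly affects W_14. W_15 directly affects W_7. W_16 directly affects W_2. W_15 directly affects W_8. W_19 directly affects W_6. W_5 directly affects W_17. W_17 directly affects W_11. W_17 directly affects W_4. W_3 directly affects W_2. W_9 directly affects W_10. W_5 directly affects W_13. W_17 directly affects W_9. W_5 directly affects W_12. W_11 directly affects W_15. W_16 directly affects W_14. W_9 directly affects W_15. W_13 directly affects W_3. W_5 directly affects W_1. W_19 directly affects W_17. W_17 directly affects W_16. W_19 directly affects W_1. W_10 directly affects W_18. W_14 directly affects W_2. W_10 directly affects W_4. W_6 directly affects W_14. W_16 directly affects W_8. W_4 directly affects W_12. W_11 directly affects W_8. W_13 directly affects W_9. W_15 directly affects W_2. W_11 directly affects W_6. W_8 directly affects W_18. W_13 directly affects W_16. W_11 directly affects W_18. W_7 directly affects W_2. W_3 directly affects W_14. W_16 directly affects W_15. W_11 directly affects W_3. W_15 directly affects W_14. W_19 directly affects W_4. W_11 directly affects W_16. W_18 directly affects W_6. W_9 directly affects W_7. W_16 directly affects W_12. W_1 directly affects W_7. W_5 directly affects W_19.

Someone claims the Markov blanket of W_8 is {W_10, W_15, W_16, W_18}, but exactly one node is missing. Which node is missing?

A node's Markov blanket = Pa ∪ Ch ∪ (parents of Ch other than the node itself).
Pa(W_8) = {W_11, W_15, W_16}.
Ch(W_8) = {W_18}.
For each child, the remaining parents (spouses of W_8):
  W_18 also has parents W_10, W_11.
MB(W_8) = {W_10, W_11, W_15, W_16, W_18}.
Comparing with the claimed set, W_11 is missing.

W_11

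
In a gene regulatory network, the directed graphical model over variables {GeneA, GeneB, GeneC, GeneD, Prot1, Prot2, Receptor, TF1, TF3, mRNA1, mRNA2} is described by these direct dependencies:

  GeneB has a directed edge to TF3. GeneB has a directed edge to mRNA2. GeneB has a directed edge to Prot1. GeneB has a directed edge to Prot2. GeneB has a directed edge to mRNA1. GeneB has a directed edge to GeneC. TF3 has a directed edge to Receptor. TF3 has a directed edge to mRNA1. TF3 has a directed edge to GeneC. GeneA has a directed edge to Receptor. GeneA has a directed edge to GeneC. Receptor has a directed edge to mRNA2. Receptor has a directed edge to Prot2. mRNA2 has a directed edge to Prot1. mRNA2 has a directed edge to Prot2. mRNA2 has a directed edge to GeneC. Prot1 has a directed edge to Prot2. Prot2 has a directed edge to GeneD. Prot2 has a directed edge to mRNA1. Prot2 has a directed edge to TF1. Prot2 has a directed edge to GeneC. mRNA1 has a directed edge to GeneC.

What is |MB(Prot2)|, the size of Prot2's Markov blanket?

A node's Markov blanket = Pa ∪ Ch ∪ (parents of Ch other than the node itself).
Prot2's parents: GeneB, Prot1, Receptor, mRNA2.
Prot2 has children GeneC, GeneD, TF1, mRNA1.
For each child, the remaining parents (spouses of Prot2):
  GeneD: —
  mRNA1: GeneB, TF3
  TF1: —
  GeneC: GeneA, GeneB, TF3, mRNA1, mRNA2
MB(Prot2) = {GeneA, GeneB, GeneC, GeneD, Prot1, Receptor, TF1, TF3, mRNA1, mRNA2}, which has 10 nodes.

10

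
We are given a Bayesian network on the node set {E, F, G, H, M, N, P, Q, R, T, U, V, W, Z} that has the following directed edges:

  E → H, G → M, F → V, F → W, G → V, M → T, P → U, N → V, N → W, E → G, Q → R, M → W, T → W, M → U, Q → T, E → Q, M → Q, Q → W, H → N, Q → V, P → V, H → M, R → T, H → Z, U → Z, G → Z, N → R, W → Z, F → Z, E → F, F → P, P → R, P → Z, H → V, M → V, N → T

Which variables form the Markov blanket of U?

{F, G, H, M, P, W, Z}

U's parents: M, P.
U's children: Z.
Parents of each child, excluding U:
  Z: F, G, H, P, W
Taking the union gives {F, G, H, M, P, W, Z}.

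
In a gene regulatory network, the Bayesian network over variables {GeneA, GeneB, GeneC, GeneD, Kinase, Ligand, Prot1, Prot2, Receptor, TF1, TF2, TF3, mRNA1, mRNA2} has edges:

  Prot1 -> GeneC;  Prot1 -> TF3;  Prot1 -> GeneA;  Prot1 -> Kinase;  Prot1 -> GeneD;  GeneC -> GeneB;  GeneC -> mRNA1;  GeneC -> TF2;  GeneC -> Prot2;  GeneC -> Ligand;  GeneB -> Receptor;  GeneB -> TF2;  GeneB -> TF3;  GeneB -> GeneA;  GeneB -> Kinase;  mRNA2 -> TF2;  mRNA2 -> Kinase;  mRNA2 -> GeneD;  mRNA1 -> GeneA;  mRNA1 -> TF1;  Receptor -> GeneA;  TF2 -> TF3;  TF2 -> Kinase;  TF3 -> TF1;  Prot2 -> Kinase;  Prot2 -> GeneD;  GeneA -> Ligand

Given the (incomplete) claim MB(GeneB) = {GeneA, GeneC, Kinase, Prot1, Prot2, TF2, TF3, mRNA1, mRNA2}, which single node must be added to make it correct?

Receptor

The Markov blanket of a node is its parents, its children, and the other parents of its children.
Children of GeneB: GeneA, Kinase, Receptor, TF2, TF3.
GeneB has parent GeneC.
Co-parents of GeneB (other parents of its children):
  Receptor has no other parent.
  TF2 also has parents GeneC, mRNA2.
  parents(TF3) \ {GeneB} = {Prot1, TF2}.
  GeneA also has parents Prot1, Receptor, mRNA1.
  Kinase also has parents Prot1, Prot2, TF2, mRNA2.
MB(GeneB) = {GeneA, GeneC, Kinase, Prot1, Prot2, Receptor, TF2, TF3, mRNA1, mRNA2}.
Comparing with the claimed set, Receptor is missing.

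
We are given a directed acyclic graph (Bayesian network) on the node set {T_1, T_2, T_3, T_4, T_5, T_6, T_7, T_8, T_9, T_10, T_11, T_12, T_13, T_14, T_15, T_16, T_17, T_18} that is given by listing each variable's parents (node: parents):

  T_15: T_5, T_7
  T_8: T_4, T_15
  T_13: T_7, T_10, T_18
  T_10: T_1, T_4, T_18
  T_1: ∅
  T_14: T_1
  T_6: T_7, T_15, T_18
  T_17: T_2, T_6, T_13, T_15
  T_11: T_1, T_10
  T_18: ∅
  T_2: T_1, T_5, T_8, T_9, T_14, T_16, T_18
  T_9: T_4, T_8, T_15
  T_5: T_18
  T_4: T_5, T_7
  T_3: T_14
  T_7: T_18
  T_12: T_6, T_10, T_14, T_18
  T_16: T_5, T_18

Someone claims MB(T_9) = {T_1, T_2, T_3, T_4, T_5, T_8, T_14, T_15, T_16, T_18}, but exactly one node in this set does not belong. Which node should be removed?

By definition, MB(T_9) is built from T_9's parents, T_9's children, and the co-parents of T_9.
Pa(T_9) = {T_4, T_8, T_15}.
Ch(T_9) = {T_2}.
Co-parents of T_9 (other parents of its children):
  T_2's other parents are T_1, T_5, T_8, T_14, T_16, T_18.
MB(T_9) = {T_1, T_2, T_4, T_5, T_8, T_14, T_15, T_16, T_18}.
T_3 is neither a parent, child, nor co-parent of T_9, so it does not belong.

T_3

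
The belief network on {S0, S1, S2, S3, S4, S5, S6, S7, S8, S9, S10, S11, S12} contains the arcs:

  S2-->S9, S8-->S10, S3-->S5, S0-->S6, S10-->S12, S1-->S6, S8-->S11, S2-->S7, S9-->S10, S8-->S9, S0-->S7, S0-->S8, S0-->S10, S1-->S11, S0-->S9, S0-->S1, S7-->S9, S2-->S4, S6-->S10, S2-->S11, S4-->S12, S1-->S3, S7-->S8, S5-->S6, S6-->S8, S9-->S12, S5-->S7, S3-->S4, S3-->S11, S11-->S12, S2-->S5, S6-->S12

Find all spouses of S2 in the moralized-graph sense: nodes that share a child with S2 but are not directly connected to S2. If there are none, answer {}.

{S0, S1, S3, S8}

Children of S2: S4, S5, S7, S9, S11.
  S4 also has parent S3.
  parents(S5) \ {S2} = {S3}.
  parents(S7) \ {S2} = {S0, S5}.
  S9's other parents are S0, S7, S8.
  S11 also has parents S1, S3, S8.
Excluding nodes already adjacent to S2 (S4, S5, S7, S9, S11), the co-parent-only contribution is {S0, S1, S3, S8}.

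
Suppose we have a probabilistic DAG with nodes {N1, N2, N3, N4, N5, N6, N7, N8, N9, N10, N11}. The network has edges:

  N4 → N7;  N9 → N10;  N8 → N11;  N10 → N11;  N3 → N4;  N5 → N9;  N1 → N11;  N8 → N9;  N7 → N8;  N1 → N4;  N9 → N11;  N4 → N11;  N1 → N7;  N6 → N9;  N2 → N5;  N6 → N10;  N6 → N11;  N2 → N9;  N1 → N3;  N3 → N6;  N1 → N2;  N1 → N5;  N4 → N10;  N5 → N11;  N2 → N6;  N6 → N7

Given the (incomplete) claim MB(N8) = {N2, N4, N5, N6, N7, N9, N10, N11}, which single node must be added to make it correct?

A node's Markov blanket = Pa ∪ Ch ∪ (parents of Ch other than the node itself).
N8 has parent N7.
N8's children: N9, N11.
For each child, the remaining parents (spouses of N8):
  N9: N2, N5, N6
  N11: N1, N4, N5, N6, N9, N10
MB(N8) = {N1, N2, N4, N5, N6, N7, N9, N10, N11}.
Comparing with the claimed set, N1 is missing.

N1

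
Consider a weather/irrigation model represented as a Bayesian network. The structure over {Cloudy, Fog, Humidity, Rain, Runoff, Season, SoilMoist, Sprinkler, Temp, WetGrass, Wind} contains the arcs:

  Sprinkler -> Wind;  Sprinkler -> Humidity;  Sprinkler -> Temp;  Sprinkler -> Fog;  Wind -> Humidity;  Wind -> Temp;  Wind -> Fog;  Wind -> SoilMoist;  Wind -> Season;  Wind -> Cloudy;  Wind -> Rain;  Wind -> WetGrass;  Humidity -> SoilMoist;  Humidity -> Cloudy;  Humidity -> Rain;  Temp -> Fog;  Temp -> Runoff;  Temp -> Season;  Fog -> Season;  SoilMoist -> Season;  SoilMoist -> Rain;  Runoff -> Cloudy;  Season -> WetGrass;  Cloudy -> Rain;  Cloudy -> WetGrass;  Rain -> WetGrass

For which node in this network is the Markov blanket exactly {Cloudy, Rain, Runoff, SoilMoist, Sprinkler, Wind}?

The target node must have every member of {Cloudy, Rain, Runoff, SoilMoist, Sprinkler, Wind} as a parent, child, or co-parent, and no others.
Parents of Humidity: Sprinkler, Wind; children: Cloudy, Rain, SoilMoist; co-parents: Cloudy, Runoff, SoilMoist, Wind.
These exactly cover the given set, so the node is Humidity.

Humidity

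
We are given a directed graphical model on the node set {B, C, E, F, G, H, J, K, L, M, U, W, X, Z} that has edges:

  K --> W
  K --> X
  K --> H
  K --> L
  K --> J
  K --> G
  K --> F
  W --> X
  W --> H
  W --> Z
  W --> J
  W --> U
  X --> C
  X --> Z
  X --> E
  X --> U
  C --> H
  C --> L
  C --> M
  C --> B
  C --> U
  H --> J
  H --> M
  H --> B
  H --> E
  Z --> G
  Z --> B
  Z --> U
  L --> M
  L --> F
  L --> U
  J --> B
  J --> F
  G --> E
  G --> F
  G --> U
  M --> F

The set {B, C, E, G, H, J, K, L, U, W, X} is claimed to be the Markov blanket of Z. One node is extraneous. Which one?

E

Pa(Z) = {W, X}.
Z's children: B, G, U.
Other parents of Z's children:
  G: K
  B: C, H, J
  U: C, G, L, W, X
MB(Z) = {B, C, G, H, J, K, L, U, W, X}.
E is neither a parent, child, nor co-parent of Z, so it does not belong.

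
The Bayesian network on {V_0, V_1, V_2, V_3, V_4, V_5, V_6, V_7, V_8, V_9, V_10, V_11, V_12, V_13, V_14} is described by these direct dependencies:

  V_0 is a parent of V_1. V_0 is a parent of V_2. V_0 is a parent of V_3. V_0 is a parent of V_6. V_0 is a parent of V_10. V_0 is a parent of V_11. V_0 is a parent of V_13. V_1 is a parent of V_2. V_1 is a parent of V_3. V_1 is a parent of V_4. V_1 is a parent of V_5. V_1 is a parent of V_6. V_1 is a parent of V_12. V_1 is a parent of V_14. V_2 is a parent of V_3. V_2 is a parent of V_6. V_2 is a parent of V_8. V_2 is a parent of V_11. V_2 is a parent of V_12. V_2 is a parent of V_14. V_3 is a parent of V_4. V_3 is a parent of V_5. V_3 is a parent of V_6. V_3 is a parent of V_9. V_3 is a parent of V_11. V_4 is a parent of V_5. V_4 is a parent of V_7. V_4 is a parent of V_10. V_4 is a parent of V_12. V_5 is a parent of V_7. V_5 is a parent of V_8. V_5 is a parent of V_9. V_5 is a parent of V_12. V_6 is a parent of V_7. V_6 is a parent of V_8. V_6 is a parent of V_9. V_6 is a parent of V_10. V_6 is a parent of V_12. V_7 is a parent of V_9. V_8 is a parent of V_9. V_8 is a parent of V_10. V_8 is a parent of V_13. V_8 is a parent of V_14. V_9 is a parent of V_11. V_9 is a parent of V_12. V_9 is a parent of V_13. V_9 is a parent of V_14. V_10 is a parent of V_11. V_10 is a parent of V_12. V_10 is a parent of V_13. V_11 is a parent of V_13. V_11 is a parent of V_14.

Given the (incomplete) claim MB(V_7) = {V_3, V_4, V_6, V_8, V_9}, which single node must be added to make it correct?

V_7 has child V_9.
V_7's parents: V_4, V_5, V_6.
For each child, the remaining parents (spouses of V_7):
  parents(V_9) \ {V_7} = {V_3, V_5, V_6, V_8}.
MB(V_7) = {V_3, V_4, V_5, V_6, V_8, V_9}.
Comparing with the claimed set, V_5 is missing.

V_5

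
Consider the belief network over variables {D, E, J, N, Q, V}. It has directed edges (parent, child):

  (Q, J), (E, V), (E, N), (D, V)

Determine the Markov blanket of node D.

{E, V}

By definition, MB(D) is built from D's parents, D's children, and the co-parents of D.
Ch(D) = {V}.
D has no parents.
Co-parents of D (other parents of its children):
  V's other parent is E.
Union: {} ∪ {V} ∪ {E} = {E, V}.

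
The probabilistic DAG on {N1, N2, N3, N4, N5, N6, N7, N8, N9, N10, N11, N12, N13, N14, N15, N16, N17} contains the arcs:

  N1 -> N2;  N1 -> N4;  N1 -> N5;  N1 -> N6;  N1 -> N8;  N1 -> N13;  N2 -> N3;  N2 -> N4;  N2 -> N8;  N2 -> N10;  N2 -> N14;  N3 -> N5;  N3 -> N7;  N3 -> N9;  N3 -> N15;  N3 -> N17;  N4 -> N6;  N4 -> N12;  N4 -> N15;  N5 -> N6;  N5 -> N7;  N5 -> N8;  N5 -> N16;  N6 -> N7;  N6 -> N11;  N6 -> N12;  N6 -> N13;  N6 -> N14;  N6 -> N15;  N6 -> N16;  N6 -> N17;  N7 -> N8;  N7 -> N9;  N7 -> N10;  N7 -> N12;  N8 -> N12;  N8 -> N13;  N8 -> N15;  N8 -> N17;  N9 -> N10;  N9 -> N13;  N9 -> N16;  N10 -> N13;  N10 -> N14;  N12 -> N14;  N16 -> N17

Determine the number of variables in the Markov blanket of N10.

By definition, MB(N10) is built from N10's parents, N10's children, and the co-parents of N10.
N10's children: N13, N14.
Pa(N10) = {N2, N7, N9}.
Other parents of N10's children:
  parents(N13) \ {N10} = {N1, N6, N8, N9}.
  N14 also has parents N2, N6, N12.
MB(N10) = {N1, N2, N6, N7, N8, N9, N12, N13, N14}, which has 9 nodes.

9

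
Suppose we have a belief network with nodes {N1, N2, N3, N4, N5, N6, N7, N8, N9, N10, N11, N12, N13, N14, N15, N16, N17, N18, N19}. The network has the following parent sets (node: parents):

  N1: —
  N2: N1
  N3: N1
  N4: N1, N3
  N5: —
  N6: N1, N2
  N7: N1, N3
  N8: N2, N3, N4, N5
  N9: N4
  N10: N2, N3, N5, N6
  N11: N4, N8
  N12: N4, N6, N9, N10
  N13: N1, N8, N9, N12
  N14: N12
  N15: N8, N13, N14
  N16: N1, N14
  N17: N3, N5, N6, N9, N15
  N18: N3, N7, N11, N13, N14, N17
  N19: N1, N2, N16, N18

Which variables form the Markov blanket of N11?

{N3, N4, N7, N8, N13, N14, N17, N18}

N11's parents: N4, N8.
N11 has child N18.
For each child, the remaining parents (spouses of N11):
  N18 also has parents N3, N7, N13, N14, N17.
Taking the union gives {N3, N4, N7, N8, N13, N14, N17, N18}.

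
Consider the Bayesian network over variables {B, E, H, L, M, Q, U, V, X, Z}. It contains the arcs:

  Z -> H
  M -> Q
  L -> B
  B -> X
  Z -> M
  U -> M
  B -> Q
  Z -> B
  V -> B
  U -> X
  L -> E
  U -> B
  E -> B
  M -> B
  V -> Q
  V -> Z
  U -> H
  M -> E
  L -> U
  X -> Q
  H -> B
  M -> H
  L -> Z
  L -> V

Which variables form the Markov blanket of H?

{B, E, L, M, U, V, Z}

Parents of H: M, U, Z.
Children of H: B.
For each child, the remaining parents (spouses of H):
  B also has parents E, L, M, U, V, Z.
So the Markov blanket of H is {B, E, L, M, U, V, Z}.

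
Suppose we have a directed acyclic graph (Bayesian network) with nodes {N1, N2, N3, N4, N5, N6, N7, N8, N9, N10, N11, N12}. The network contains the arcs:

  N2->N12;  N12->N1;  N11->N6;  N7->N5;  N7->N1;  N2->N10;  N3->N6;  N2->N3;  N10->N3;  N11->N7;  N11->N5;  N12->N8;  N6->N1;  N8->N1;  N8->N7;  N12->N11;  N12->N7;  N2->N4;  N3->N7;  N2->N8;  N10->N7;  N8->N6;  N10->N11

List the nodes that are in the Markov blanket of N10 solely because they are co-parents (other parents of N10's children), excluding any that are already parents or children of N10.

Children of N10: N3, N7, N11.
  N3's other parent is N2.
  N11 also has parent N12.
  N7 also has parents N3, N8, N11, N12.
Excluding nodes already adjacent to N10 (N2, N3, N7, N11), the co-parent-only contribution is {N8, N12}.

{N8, N12}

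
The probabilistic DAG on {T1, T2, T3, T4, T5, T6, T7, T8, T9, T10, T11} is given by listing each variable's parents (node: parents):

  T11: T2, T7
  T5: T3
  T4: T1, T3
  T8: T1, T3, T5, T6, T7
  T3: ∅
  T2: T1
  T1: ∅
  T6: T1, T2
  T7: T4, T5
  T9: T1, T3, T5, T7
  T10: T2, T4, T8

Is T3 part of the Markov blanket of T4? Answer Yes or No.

Yes

T3 is a parent of T4.
So T3 ∈ MB(T4).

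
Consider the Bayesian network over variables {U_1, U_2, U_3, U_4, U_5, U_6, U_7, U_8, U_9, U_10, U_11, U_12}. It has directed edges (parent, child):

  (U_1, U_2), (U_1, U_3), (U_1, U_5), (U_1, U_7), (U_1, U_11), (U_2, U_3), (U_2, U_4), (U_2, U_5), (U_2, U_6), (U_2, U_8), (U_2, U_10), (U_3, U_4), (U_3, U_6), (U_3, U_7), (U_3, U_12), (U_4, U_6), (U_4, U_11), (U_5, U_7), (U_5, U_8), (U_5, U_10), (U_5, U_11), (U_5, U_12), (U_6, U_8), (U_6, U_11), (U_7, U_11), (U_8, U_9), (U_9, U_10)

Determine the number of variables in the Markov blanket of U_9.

4

A node's Markov blanket = Pa ∪ Ch ∪ (parents of Ch other than the node itself).
Children of U_9: U_10.
U_9's parents: U_8.
Parents of each child, excluding U_9:
  U_10: U_2, U_5
MB(U_9) = {U_2, U_5, U_8, U_10}, which has 4 nodes.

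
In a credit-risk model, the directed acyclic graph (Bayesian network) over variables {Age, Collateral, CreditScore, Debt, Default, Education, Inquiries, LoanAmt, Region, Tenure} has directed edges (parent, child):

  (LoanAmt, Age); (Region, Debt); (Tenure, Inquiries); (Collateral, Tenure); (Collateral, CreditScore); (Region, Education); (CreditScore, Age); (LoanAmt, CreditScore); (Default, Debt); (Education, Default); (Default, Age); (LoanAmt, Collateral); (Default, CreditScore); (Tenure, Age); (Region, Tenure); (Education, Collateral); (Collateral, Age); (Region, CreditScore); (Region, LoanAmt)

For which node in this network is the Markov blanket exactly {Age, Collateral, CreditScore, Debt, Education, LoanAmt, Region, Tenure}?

The target node must have every member of {Age, Collateral, CreditScore, Debt, Education, LoanAmt, Region, Tenure} as a parent, child, or co-parent, and no others.
Parents of Default: Education; children: Age, CreditScore, Debt; co-parents: Collateral, CreditScore, LoanAmt, Region, Tenure.
These exactly cover the given set, so the node is Default.

Default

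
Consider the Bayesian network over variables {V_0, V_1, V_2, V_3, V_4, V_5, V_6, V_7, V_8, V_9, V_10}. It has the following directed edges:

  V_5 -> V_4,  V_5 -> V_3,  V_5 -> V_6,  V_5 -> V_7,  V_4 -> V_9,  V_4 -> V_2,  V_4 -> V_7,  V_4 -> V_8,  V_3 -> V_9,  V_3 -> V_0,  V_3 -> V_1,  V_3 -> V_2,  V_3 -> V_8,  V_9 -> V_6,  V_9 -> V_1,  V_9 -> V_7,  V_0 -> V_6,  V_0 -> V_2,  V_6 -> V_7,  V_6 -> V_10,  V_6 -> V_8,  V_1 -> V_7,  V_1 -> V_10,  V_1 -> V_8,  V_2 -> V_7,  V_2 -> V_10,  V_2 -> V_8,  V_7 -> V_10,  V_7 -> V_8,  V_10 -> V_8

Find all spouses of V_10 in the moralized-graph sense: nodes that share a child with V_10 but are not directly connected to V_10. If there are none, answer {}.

Children of V_10: V_8.
  V_8 also has parents V_1, V_2, V_3, V_4, V_6, V_7.
Excluding nodes already adjacent to V_10 (V_1, V_2, V_6, V_7, V_8), the co-parent-only contribution is {V_3, V_4}.

{V_3, V_4}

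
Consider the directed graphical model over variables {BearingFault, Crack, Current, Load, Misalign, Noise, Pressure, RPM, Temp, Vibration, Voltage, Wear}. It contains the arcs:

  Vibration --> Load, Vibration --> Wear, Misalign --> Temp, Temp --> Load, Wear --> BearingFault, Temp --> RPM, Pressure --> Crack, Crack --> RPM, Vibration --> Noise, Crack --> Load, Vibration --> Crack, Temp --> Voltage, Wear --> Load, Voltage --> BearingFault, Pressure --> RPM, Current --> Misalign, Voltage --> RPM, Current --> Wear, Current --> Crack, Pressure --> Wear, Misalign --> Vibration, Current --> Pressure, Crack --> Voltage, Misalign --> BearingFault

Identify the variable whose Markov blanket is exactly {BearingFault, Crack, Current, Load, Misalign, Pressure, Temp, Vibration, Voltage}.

Wear

The target node must have every member of {BearingFault, Crack, Current, Load, Misalign, Pressure, Temp, Vibration, Voltage} as a parent, child, or co-parent, and no others.
Parents of Wear: Current, Pressure, Vibration; children: BearingFault, Load; co-parents: Crack, Misalign, Temp, Vibration, Voltage.
These exactly cover the given set, so the node is Wear.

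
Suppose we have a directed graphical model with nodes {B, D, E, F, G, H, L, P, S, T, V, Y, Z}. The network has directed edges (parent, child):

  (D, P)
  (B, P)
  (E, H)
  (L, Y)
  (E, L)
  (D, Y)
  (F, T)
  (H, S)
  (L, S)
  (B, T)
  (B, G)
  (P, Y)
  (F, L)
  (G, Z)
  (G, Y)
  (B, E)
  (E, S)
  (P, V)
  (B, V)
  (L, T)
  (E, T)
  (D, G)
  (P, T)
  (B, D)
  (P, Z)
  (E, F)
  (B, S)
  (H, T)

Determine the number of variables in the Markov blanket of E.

E's parents: B.
Children of E: F, H, L, S, T.
For each child, the remaining parents (spouses of E):
  F has no other parent.
  H has no other parent.
  L also has parent F.
  S also has parents B, H, L.
  T's other parents are B, F, H, L, P.
MB(E) = {B, F, H, L, P, S, T}, which has 7 nodes.

7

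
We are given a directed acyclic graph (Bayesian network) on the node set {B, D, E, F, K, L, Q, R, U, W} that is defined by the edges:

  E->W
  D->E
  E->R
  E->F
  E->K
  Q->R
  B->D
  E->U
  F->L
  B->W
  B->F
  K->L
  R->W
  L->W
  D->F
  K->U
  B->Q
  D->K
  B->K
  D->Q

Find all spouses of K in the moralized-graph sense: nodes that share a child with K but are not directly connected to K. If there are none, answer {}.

{F}

Children of K: L, U.
  L also has parent F.
  U also has parent E.
Excluding nodes already adjacent to K (B, D, E, L, U), the co-parent-only contribution is {F}.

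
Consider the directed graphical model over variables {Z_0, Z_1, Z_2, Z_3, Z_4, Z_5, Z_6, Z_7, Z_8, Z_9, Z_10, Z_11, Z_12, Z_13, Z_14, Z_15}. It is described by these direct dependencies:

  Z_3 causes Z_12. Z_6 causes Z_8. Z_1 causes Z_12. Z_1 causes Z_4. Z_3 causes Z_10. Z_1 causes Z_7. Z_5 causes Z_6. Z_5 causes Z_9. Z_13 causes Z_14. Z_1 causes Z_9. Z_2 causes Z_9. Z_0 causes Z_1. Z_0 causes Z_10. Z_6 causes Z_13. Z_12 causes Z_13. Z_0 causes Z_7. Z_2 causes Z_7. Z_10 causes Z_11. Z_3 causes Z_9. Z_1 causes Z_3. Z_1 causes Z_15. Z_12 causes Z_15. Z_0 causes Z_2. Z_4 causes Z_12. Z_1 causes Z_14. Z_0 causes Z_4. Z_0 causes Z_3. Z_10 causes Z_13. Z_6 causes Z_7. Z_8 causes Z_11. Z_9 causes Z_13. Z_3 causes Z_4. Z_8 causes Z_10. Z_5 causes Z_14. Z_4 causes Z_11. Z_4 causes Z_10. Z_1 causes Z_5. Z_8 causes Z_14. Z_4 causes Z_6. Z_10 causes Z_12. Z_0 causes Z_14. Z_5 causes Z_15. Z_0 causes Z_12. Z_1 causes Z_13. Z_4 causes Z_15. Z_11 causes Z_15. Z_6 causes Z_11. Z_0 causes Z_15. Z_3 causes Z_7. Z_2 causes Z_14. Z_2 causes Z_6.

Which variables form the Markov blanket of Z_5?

A node's Markov blanket = Pa ∪ Ch ∪ (parents of Ch other than the node itself).
Z_5 has parent Z_1.
Z_5's children: Z_6, Z_9, Z_14, Z_15.
Parents of each child, excluding Z_5:
  parents(Z_6) \ {Z_5} = {Z_2, Z_4}.
  Z_9's other parents are Z_1, Z_2, Z_3.
  Z_14 also has parents Z_0, Z_1, Z_2, Z_8, Z_13.
  parents(Z_15) \ {Z_5} = {Z_0, Z_1, Z_4, Z_11, Z_12}.
So the Markov blanket of Z_5 is {Z_0, Z_1, Z_2, Z_3, Z_4, Z_6, Z_8, Z_9, Z_11, Z_12, Z_13, Z_14, Z_15}.

{Z_0, Z_1, Z_2, Z_3, Z_4, Z_6, Z_8, Z_9, Z_11, Z_12, Z_13, Z_14, Z_15}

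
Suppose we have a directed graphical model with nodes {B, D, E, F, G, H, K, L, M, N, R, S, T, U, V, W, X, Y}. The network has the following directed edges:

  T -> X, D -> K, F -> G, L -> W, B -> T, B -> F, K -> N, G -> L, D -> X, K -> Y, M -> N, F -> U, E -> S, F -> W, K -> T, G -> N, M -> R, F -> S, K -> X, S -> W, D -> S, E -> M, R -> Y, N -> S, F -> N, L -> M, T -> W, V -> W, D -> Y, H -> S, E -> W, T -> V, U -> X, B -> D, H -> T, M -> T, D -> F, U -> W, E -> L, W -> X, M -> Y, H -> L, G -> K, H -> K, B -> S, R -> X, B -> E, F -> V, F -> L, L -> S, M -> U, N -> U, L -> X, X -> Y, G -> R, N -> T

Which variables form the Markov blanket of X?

A node's Markov blanket = Pa ∪ Ch ∪ (parents of Ch other than the node itself).
X has parents D, K, L, R, T, U, W.
Children of X: Y.
For each child, the remaining parents (spouses of X):
  Y: D, K, M, R
So the Markov blanket of X is {D, K, L, M, R, T, U, W, Y}.

{D, K, L, M, R, T, U, W, Y}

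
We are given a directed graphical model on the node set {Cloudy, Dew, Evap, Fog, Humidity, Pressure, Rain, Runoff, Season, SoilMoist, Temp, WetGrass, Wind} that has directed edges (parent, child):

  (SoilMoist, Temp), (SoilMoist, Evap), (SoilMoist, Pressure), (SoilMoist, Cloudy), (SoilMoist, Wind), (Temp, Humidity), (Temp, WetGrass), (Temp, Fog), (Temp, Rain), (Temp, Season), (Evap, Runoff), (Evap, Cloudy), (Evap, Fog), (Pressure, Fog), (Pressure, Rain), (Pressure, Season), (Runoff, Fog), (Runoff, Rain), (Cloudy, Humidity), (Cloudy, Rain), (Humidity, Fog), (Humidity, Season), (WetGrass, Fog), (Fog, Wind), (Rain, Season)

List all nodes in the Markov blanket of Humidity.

Ch(Humidity) = {Fog, Season}.
Parents of Humidity: Cloudy, Temp.
Co-parents of Humidity (other parents of its children):
  Fog's other parents are Evap, Pressure, Runoff, Temp, WetGrass.
  Season's other parents are Pressure, Rain, Temp.
Union: {Cloudy, Temp} ∪ {Fog, Season} ∪ {Evap, Pressure, Rain, Runoff, Temp, WetGrass} = {Cloudy, Evap, Fog, Pressure, Rain, Runoff, Season, Temp, WetGrass}.

{Cloudy, Evap, Fog, Pressure, Rain, Runoff, Season, Temp, WetGrass}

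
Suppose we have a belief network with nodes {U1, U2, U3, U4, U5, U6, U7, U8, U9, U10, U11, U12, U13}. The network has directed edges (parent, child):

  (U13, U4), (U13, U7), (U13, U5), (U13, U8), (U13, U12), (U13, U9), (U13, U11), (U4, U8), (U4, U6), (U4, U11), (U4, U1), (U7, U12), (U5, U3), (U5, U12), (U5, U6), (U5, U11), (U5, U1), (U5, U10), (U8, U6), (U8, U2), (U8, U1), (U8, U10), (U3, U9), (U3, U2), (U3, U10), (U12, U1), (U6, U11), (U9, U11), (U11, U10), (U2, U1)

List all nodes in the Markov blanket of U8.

A node's Markov blanket = Pa ∪ Ch ∪ (parents of Ch other than the node itself).
U8 has children U1, U2, U6, U10.
U8 has parents U4, U13.
Other parents of U8's children:
  parents(U6) \ {U8} = {U4, U5}.
  parents(U2) \ {U8} = {U3}.
  parents(U1) \ {U8} = {U2, U4, U5, U12}.
  U10's other parents are U3, U5, U11.
Union: {U4, U13} ∪ {U1, U2, U6, U10} ∪ {U2, U3, U4, U5, U11, U12} = {U1, U2, U3, U4, U5, U6, U10, U11, U12, U13}.

{U1, U2, U3, U4, U5, U6, U10, U11, U12, U13}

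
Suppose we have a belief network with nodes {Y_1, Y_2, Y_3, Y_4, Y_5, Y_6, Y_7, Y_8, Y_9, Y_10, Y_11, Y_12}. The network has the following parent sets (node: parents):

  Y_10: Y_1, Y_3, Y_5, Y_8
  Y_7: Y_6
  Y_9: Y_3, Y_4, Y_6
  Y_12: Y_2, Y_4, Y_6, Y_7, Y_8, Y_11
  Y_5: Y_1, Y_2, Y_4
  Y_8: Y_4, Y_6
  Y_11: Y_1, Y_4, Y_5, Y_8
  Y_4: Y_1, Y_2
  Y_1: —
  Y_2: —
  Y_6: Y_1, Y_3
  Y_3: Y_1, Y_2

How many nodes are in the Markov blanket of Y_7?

6

By definition, MB(Y_7) is built from Y_7's parents, Y_7's children, and the co-parents of Y_7.
Y_7's parents: Y_6.
Y_7's children: Y_12.
For each child, the remaining parents (spouses of Y_7):
  parents(Y_12) \ {Y_7} = {Y_2, Y_4, Y_6, Y_8, Y_11}.
MB(Y_7) = {Y_2, Y_4, Y_6, Y_8, Y_11, Y_12}, which has 6 nodes.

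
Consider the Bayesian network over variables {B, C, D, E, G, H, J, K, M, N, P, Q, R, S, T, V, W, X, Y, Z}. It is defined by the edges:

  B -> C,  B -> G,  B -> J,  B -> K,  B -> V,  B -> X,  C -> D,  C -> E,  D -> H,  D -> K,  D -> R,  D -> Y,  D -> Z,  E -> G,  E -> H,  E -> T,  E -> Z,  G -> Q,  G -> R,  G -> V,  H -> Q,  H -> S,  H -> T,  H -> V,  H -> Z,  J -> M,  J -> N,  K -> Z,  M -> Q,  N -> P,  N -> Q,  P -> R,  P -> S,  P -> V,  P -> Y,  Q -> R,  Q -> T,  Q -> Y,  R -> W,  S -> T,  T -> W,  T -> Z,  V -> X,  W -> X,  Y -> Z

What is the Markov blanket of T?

{D, E, H, K, Q, R, S, W, Y, Z}

Recall MB(v) = parents ∪ children ∪ spouses, where spouses are the other parents of v's children.
Pa(T) = {E, H, Q, S}.
Ch(T) = {W, Z}.
Parents of each child, excluding T:
  parents(W) \ {T} = {R}.
  Z also has parents D, E, H, K, Y.
Taking the union gives {D, E, H, K, Q, R, S, W, Y, Z}.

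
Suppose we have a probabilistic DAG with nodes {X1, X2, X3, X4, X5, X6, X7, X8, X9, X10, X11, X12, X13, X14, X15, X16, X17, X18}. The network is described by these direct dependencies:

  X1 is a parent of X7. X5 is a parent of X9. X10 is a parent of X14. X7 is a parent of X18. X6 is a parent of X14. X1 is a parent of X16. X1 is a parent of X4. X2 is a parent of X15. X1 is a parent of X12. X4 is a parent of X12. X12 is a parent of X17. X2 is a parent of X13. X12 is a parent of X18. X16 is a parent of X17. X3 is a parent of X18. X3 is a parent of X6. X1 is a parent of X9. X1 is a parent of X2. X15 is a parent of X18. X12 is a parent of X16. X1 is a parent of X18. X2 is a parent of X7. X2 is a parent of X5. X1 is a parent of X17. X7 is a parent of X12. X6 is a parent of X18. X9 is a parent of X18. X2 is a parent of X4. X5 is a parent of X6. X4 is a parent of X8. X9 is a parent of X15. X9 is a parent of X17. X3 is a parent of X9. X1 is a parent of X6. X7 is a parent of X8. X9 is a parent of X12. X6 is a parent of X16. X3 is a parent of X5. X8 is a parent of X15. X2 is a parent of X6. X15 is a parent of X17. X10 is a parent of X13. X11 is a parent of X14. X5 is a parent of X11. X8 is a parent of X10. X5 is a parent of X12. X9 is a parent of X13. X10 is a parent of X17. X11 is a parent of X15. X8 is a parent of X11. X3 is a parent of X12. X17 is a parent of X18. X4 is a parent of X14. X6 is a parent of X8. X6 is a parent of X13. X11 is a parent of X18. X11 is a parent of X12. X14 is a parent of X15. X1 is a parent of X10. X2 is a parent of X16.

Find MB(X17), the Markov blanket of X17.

Children of X17: X18.
Pa(X17) = {X1, X9, X10, X12, X15, X16}.
Co-parents of X17 (other parents of its children):
  parents(X18) \ {X17} = {X1, X3, X6, X7, X9, X11, X12, X15}.
MB(X17) = {X1, X3, X6, X7, X9, X10, X11, X12, X15, X16, X18}.

{X1, X3, X6, X7, X9, X10, X11, X12, X15, X16, X18}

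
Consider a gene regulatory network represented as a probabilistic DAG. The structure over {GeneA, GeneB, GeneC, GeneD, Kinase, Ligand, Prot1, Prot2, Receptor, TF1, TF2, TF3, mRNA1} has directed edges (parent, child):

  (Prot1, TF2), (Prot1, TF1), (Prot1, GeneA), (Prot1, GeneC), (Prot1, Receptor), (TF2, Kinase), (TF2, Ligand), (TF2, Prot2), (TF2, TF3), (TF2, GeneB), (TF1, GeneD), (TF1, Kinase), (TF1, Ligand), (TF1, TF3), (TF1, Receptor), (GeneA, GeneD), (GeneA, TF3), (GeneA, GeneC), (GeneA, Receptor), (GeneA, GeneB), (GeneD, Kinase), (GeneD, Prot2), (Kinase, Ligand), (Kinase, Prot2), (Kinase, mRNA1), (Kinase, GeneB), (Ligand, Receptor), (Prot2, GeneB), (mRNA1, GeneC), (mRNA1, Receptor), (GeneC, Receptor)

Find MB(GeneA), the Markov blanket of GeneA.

The Markov blanket of a node is its parents, its children, and the other parents of its children.
Ch(GeneA) = {GeneB, GeneC, GeneD, Receptor, TF3}.
GeneA's parents: Prot1.
Other parents of GeneA's children:
  GeneD's other parent is TF1.
  TF3 also has parents TF1, TF2.
  parents(GeneC) \ {GeneA} = {Prot1, mRNA1}.
  Receptor's other parents are GeneC, Ligand, Prot1, TF1, mRNA1.
  parents(GeneB) \ {GeneA} = {Kinase, Prot2, TF2}.
So the Markov blanket of GeneA is {GeneB, GeneC, GeneD, Kinase, Ligand, Prot1, Prot2, Receptor, TF1, TF2, TF3, mRNA1}.

{GeneB, GeneC, GeneD, Kinase, Ligand, Prot1, Prot2, Receptor, TF1, TF2, TF3, mRNA1}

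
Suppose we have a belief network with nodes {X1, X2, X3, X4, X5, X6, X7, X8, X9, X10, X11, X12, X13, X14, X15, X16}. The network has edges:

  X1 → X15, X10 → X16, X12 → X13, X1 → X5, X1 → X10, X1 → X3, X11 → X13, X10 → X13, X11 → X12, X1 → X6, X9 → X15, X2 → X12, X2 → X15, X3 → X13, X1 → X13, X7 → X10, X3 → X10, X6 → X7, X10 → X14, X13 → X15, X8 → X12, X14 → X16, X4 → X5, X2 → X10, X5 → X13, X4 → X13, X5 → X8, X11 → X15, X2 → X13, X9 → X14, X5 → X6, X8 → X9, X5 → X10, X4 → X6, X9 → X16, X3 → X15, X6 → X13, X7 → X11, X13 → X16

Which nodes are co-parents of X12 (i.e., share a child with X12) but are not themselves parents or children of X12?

Children of X12: X13.
  X13 also has parents X1, X2, X3, X4, X5, X6, X10, X11.
Excluding nodes already adjacent to X12 (X2, X8, X11, X13), the co-parent-only contribution is {X1, X3, X4, X5, X6, X10}.

{X1, X3, X4, X5, X6, X10}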